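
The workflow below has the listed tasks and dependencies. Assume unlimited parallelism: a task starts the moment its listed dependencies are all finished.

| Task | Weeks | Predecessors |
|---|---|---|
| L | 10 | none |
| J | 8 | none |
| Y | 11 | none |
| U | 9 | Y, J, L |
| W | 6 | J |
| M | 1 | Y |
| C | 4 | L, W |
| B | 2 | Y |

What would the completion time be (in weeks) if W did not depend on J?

20

Original critical path: Y→U = 11+9 = 20 ⇒ 20 weeks.
Without J→W, W's earliest start moves from 8 to 0.
The longest chain is now Y→U = 11+9 = 20, so the workflow takes 20 weeks.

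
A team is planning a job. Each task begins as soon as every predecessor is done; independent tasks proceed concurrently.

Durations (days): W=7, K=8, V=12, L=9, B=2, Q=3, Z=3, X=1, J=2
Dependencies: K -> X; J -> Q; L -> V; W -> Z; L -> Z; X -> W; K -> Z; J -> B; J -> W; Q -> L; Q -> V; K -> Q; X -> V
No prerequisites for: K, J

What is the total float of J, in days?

Critical path: K→Q→L→V = 8+3+9+12 = 32, so the finish is 32 days.
J finishes as early as 2 and must finish by 8.
Float = 32 − 26 = 6.

6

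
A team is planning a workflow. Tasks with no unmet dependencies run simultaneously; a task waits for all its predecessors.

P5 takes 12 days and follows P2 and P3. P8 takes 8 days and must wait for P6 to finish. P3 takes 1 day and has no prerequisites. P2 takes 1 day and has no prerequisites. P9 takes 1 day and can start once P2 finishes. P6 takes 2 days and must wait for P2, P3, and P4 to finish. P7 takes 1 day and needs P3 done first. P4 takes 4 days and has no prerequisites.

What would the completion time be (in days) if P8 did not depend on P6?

13

Before: longest chain P4→P6→P8 = 4+2+8 = 14, finish 14.
Without P6→P8, P8's earliest start moves from 6 to 0.
After: P2→P5 = 1+12 = 13 → 13 days.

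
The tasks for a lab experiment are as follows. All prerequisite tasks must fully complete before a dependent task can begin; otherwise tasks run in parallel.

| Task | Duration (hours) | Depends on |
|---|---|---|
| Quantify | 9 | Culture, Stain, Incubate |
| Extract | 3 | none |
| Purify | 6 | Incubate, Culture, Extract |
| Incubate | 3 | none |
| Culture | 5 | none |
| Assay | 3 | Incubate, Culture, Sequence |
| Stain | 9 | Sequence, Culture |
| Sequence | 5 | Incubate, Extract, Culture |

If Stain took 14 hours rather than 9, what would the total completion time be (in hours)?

Actual critical path: Culture→Sequence→Stain→Quantify = 5+5+9+9 = 28 ⇒ 28 hours.
Stain lies on that path, so at 14 hours the path becomes 33 hours.
The critical path is still Culture→Sequence→Stain→Quantify; finish is now 33 hours.

33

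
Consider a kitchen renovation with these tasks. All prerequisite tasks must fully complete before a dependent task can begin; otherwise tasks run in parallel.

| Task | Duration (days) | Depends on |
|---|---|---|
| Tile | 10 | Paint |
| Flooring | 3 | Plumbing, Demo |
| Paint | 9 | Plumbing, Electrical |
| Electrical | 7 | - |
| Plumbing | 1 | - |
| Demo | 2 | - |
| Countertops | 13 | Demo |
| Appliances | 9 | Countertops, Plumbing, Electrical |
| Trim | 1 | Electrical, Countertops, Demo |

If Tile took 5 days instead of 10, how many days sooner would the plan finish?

2

The binding path is Electrical→Paint→Tile = 7+9+10 = 26; finish at 26 days.
Tile lies on that path, so at 5 days the path becomes 21 days.
Now Demo→Countertops→Appliances = 2+13+9 = 24 is longest, so the finish becomes 24 days.
Change in finish: 24 − 26 = -2 days.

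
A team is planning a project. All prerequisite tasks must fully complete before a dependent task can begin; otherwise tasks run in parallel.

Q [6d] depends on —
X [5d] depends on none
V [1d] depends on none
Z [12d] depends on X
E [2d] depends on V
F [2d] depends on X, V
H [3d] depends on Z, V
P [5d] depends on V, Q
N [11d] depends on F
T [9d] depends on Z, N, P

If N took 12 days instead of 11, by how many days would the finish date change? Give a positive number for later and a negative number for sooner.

1

The binding path is X→F→N→T = 5+2+11+9 = 27; finish at 27 days.
N lies on that path, so at 12 days the path becomes 28 days.
The critical path is still X→F→N→T; finish is now 28 days.
Change in finish: 28 − 27 = +1 days.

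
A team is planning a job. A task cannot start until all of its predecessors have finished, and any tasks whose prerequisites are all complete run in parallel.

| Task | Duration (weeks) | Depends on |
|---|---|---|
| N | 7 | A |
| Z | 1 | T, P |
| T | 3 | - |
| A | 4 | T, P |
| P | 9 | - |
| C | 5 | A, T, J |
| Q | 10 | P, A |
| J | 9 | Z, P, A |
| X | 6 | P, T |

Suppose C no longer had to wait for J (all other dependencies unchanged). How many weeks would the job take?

23

With the dependency in place, P→A→J→C = 9+4+9+5 = 27 sets the finish at 27 weeks.
Without J→C, C's earliest start moves from 22 to 13.
New critical path: P→A→Q = 9+4+10 = 23 ⇒ 23 weeks.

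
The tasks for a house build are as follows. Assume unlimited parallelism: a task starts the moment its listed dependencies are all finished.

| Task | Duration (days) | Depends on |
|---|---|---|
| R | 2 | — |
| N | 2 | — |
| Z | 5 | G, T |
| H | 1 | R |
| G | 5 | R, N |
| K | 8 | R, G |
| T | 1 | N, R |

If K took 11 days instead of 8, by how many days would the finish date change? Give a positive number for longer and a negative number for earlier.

3

Critical path before the change: R→G→K = 2+5+8 = 15 giving 15 days.
K lies on that path, so at 11 days the path becomes 18 days.
The critical path is still R→G→K; finish is now 18 days.
Change in finish: 18 − 15 = +3 days.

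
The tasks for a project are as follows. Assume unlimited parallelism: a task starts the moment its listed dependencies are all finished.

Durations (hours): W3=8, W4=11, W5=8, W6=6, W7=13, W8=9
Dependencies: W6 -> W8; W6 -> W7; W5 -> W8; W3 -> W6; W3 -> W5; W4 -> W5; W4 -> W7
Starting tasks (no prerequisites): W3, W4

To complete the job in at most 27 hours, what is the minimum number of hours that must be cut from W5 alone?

Current finish: 28 hours; target: 27.
W5 is on every critical path, so each hour cut from W5 cuts the finish by one (this holds down to a finish of 27).
Need 28 − 27 = 1 hour off W5 → W5 becomes 7 hours, finish becomes 27.

1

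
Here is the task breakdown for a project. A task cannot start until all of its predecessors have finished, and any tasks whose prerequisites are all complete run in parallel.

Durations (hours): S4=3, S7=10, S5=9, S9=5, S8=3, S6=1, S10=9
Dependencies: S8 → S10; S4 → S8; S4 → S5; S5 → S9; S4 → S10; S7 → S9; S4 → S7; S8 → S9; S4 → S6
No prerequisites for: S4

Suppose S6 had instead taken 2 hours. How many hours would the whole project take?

18

The binding path is S4→S7→S9 = 3+10+5 = 18; finish at 18 hours.
S6 has 14 hours of float (longest path through it is 4).
That remains the longest chain; total 18 hours.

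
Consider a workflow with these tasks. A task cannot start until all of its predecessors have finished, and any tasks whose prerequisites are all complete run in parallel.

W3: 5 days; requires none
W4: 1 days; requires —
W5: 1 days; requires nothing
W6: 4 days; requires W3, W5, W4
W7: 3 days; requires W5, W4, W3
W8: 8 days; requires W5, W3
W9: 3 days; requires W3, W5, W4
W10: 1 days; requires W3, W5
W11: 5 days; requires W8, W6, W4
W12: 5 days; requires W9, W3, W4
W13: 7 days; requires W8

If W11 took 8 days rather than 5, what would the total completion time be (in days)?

21

Actual critical path: W3→W8→W13 = 5+8+7 = 20 ⇒ 20 days.
The longest path through W11 is only 18 days, so W11 has float 2.
The binding chain switches to W3→W8→W11 = 5+8+8 = 21; finish 21 days.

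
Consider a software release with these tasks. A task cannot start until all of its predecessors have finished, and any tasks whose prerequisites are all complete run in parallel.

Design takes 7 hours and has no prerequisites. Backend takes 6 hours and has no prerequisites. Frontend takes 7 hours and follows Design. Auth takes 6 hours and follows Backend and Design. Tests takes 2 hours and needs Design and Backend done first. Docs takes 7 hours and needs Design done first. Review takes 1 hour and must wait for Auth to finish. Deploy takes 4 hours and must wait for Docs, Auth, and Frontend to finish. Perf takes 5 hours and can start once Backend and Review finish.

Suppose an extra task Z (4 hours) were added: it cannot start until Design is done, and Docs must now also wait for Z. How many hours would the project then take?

22

Originally the project takes 19 hours.
With Z inserted, Docs now waits for max(Design, Z).
New critical path: Design→Z→Docs→Deploy = 7+4+7+4 = 22 ⇒ 22 hours.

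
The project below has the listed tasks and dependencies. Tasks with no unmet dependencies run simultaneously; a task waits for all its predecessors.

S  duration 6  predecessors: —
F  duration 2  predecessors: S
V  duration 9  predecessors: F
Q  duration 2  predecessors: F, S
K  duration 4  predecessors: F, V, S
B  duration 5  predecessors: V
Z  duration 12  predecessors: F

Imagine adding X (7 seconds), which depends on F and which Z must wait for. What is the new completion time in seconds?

27

Originally the schedule takes 22 seconds.
With X inserted, Z now waits for max(F, X).
New critical path: S→F→X→Z = 6+2+7+12 = 27 ⇒ 27 seconds.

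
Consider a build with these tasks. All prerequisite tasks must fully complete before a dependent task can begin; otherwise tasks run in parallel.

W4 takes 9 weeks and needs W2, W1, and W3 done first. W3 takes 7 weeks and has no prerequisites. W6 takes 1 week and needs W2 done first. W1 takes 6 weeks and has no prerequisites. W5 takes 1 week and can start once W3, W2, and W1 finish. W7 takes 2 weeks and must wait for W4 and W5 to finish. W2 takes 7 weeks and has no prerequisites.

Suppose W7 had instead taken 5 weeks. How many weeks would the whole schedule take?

21

Actual critical path: W2→W4→W7 = 7+9+2 = 18 ⇒ 18 weeks.
Since W7 is critical, the +3 change carries straight to that chain (now 21 weeks).
No other chain overtakes it, so the finish is 21 weeks.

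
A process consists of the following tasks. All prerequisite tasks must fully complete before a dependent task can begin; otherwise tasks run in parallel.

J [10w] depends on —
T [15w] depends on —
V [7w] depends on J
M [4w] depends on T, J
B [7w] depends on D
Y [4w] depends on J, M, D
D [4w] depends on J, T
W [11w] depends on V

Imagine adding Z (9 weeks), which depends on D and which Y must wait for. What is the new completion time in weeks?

32

Originally the plan takes 28 weeks.
With Z inserted, Y now waits for max(J, M, D, Z).
New critical path: T→D→Z→Y = 15+4+9+4 = 32 ⇒ 32 weeks.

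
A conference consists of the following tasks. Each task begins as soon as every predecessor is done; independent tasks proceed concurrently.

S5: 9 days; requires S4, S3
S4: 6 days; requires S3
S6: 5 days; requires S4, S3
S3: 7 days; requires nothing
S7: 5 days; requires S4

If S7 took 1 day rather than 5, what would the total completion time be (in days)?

22

Actual critical path: S3→S4→S5 = 7+6+9 = 22 ⇒ 22 days.
S7 has 4 days of float (longest path through it is 18).
The critical path is still S3→S4→S5; finish is now 22 days.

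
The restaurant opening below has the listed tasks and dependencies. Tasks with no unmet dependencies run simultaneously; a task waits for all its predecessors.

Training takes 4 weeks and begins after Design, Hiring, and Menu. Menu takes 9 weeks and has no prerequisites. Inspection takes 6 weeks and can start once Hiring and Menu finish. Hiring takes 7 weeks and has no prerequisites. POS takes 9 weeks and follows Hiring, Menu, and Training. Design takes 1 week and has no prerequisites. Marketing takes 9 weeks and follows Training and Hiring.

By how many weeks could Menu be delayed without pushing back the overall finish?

Menu→Training→POS = 9+4+9 = 22 sets the makespan at 22 weeks.
The longest chain containing Menu totals 22 weeks.
Slack of Menu = 0 − 0 = 0 weeks.

0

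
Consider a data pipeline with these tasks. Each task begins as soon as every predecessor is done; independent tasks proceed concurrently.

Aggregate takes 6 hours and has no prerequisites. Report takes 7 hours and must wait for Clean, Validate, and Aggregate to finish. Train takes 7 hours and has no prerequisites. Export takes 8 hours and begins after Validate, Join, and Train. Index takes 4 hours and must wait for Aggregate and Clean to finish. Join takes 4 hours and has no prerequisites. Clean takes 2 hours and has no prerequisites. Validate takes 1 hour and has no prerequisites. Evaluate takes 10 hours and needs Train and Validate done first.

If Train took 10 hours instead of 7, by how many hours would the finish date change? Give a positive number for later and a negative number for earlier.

Critical path before the change: Train→Evaluate = 7+10 = 17 giving 17 hours.
Train lies on that path, so at 10 hours the path becomes 20 hours.
The critical path is still Train→Evaluate; finish is now 20 hours.
Change in finish: 20 − 17 = +3 hours.

3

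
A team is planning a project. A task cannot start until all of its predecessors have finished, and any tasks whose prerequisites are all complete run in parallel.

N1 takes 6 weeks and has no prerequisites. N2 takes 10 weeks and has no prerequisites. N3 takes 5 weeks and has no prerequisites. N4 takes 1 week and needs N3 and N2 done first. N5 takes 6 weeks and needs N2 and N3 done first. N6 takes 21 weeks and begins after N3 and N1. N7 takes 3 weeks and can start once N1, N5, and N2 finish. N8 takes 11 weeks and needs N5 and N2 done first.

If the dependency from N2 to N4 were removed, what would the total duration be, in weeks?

Original critical path: N1→N6 = 6+21 = 27 ⇒ 27 weeks.
Without N2→N4, N4's earliest start moves from 10 to 5.
New critical path: N1→N6 = 6+21 = 27 ⇒ 27 weeks.

27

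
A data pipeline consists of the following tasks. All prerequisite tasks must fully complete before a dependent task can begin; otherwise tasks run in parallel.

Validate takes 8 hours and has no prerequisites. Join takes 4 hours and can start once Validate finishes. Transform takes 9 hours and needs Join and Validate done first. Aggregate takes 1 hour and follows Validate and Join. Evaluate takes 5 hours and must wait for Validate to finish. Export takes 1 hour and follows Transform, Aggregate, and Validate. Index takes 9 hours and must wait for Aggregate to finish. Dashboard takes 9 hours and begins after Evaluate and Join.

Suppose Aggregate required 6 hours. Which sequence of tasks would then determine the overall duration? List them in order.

Validate, Join, Aggregate, Index

As given, the longest chain is Validate→Join→Aggregate→Index = 8+4+1+9 = 22, so the finish is 22 hours.
Aggregate is on the critical path; changing it to 6 makes that path 27 hours.
That remains the longest chain; total 27 hours.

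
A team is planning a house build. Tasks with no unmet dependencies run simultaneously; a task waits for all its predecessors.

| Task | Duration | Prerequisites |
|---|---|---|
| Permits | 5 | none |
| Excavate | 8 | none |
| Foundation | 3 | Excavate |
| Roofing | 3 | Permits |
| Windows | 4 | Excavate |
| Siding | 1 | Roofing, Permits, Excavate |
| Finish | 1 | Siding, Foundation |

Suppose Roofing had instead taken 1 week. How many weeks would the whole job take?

12

Critical path before the change: Excavate→Foundation→Finish = 8+3+1 = 12 giving 12 weeks.
The longest path through Roofing is only 10 weeks, so Roofing has float 2.
No other chain overtakes it, so the finish is 12 weeks.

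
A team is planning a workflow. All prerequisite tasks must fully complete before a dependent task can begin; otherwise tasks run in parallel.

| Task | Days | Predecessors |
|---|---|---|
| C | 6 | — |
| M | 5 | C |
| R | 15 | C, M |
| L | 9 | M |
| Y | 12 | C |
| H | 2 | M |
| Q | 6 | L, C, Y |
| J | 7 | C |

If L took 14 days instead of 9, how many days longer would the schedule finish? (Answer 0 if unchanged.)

Actual critical path: C→M→L→Q = 6+5+9+6 = 26 ⇒ 26 days.
L is on the critical path; changing it to 14 makes that path 31 days.
No other chain overtakes it, so the finish is 31 days.
Change in finish: 31 − 26 = +5 days.

5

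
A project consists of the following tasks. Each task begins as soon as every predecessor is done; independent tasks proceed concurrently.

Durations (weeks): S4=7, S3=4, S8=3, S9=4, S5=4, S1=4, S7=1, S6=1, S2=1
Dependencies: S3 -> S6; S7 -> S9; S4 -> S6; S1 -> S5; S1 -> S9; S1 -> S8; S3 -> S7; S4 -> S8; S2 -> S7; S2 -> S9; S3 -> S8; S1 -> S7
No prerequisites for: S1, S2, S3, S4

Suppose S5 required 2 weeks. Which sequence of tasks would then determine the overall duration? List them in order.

S4, S8

The binding path is S4→S8 = 7+3 = 10; finish at 10 weeks.
S5 is off the critical path — its longest chain is 8 weeks, giving 2 of slack.
That remains the longest chain; total 10 weeks.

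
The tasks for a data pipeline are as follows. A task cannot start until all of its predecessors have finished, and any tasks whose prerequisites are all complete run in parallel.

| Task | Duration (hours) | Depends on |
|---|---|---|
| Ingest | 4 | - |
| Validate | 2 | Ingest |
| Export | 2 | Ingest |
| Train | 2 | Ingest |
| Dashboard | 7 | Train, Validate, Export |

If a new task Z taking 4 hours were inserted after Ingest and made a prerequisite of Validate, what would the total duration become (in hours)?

Originally the job takes 13 hours.
With Z inserted, Validate now waits for max(Ingest, Z).
New critical path: Ingest→Z→Validate→Dashboard = 4+4+2+7 = 17 ⇒ 17 hours.

17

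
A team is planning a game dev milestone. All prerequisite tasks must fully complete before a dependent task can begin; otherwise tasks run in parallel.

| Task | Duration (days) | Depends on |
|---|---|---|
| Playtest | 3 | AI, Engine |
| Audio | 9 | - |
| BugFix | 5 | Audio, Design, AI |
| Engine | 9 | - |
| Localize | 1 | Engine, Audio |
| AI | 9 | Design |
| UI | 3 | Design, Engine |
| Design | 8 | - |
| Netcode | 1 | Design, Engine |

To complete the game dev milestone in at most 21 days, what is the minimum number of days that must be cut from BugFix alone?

1

Current finish: 22 days; target: 21.
BugFix is on every critical path, so each day cut from BugFix cuts the finish by one (this holds down to a finish of 20).
Need 22 − 21 = 1 day off BugFix → BugFix becomes 4 days, finish becomes 21.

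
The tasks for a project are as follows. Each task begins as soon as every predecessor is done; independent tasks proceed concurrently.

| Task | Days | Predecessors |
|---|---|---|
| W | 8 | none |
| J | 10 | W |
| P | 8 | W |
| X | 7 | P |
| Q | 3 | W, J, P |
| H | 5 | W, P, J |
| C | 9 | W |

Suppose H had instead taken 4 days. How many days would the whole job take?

23

Baseline: W→J→H = 8+10+5 = 23 → 23 days.
Since H is critical, the -1 change carries straight to that chain (now 22 days).
The binding chain switches to W→P→X = 8+8+7 = 23; finish 23 days.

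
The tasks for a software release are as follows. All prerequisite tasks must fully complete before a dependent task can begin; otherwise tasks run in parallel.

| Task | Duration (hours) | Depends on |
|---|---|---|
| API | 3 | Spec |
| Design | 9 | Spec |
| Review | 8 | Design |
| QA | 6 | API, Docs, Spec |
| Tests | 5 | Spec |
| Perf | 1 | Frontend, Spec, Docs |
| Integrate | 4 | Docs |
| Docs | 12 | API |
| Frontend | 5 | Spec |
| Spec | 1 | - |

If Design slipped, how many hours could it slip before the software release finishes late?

Critical path: Spec→API→Docs→QA = 1+3+12+6 = 22, so the finish is 22 hours.
Longest path through Design: 18 hours (earliest finish 10, latest finish 14).
Float = 22 − 18 = 4.

4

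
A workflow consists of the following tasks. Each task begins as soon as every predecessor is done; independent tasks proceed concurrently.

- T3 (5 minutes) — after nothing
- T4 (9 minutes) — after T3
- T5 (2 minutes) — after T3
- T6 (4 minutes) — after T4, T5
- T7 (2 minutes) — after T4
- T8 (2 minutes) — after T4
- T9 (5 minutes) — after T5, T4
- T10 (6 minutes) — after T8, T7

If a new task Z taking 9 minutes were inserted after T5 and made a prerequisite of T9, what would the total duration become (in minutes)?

22

Originally the project takes 22 minutes.
With Z inserted, T9 now waits for max(T5, T4, Z).
New critical path: T3→T4→T7→T10 = 5+9+2+6 = 22 ⇒ 22 minutes.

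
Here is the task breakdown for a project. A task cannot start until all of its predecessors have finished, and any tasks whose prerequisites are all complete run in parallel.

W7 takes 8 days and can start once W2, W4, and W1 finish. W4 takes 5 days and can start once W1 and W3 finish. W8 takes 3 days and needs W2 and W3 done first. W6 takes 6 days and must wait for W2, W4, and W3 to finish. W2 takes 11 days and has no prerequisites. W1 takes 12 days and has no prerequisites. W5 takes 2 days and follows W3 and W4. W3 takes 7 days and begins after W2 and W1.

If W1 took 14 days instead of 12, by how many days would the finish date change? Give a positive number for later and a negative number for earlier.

Baseline: W1→W3→W4→W7 = 12+7+5+8 = 32 → 32 days.
W1 lies on that path, so at 14 days the path becomes 34 days.
No other chain overtakes it, so the finish is 34 days.
Change in finish: 34 − 32 = +2 days.

2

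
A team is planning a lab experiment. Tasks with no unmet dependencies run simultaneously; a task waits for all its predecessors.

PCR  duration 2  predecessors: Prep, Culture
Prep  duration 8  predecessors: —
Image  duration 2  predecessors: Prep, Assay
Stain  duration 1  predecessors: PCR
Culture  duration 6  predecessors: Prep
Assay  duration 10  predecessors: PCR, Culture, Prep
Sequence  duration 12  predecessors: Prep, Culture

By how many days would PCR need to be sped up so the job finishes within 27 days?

Current finish: 28 days; target: 27.
PCR is on every critical path, so each day cut from PCR cuts the finish by one (this holds down to a finish of 27).
Need 28 − 27 = 1 day off PCR → PCR becomes 1 day, finish becomes 27.

1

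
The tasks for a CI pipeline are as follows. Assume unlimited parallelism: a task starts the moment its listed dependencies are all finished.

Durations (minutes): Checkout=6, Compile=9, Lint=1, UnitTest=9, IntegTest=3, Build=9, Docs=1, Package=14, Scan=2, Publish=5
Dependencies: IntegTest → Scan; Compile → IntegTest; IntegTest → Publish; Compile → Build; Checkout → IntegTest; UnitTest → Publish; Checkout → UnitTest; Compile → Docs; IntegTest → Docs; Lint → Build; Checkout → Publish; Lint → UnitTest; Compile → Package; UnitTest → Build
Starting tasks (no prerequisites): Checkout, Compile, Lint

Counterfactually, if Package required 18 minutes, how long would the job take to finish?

27

Actual critical path: Checkout→UnitTest→Build = 6+9+9 = 24 ⇒ 24 minutes.
The longest path through Package is only 23 minutes, so Package has float 1.
The binding chain switches to Compile→Package = 9+18 = 27; finish 27 minutes.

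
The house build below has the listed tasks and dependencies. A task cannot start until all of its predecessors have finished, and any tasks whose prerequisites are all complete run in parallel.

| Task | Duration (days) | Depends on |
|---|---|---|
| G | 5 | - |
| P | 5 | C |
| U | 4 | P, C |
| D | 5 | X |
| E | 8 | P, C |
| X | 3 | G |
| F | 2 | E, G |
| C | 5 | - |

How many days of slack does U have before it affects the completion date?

C→P→E→F = 5+5+8+2 = 20 sets the makespan at 20 days.
The longest chain containing U totals 14 days.
Float = 20 − 14 = 6.

6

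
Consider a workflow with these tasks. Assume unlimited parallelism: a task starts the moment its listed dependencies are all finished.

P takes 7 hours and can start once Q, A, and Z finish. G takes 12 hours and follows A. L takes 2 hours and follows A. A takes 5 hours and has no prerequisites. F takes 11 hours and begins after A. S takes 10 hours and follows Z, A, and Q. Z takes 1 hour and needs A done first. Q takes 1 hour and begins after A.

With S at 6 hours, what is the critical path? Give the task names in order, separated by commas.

A, G

The binding path is A→G = 5+12 = 17; finish at 17 hours.
S is off the critical path — its longest chain is 16 hours, giving 1 of slack.
The critical path is still A→G; finish is now 17 hours.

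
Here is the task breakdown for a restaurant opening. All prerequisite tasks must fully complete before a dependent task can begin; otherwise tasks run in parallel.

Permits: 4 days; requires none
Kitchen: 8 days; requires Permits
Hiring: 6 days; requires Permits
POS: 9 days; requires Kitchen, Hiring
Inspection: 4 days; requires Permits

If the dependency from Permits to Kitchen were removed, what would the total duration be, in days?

Original critical path: Permits→Kitchen→POS = 4+8+9 = 21 ⇒ 21 days.
Without Permits→Kitchen, Kitchen's earliest start moves from 4 to 0.
After: Permits→Hiring→POS = 4+6+9 = 19 → 19 days.

19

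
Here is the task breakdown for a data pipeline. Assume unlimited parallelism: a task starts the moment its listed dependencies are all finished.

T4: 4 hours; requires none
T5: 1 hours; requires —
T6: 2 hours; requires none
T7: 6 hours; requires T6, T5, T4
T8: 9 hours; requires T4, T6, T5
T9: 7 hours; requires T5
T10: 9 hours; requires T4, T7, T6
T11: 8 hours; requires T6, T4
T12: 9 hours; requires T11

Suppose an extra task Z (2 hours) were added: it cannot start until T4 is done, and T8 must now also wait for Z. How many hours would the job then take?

Originally the job takes 21 hours.
With Z inserted, T8 now waits for max(T4, T6, T5, Z).
New critical path: T4→T11→T12 = 4+8+9 = 21 ⇒ 21 hours.

21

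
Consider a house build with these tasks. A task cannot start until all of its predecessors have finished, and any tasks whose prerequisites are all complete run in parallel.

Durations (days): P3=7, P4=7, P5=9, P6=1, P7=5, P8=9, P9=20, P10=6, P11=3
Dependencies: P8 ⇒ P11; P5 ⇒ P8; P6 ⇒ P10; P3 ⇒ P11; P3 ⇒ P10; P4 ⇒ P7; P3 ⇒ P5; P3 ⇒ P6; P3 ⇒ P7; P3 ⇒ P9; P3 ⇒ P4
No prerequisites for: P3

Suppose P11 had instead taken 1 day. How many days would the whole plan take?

27

The binding path is P3→P5→P8→P11 = 7+9+9+3 = 28; finish at 28 days.
P11 lies on that path, so at 1 day the path becomes 26 days.
Now P3→P9 = 7+20 = 27 is longest, so the finish becomes 27 days.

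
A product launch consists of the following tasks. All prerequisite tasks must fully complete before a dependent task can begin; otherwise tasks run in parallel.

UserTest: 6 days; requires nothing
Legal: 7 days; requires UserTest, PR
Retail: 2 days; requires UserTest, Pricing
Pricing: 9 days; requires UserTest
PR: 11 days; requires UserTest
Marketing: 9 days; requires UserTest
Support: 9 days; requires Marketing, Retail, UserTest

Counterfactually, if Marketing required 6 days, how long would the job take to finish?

26

The binding path is UserTest→Pricing→Retail→Support = 6+9+2+9 = 26; finish at 26 days.
Marketing has 2 days of float (longest path through it is 24).
The critical path is still UserTest→Pricing→Retail→Support; finish is now 26 days.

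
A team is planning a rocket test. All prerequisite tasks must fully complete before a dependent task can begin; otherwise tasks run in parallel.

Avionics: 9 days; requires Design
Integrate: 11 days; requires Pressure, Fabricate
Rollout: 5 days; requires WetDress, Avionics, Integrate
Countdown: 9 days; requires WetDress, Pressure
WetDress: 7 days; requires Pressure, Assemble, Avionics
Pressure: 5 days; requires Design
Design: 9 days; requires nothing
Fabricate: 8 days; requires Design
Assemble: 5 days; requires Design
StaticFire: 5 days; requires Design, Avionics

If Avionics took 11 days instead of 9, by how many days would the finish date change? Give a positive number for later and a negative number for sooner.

2

The binding path is Design→Avionics→WetDress→Countdown = 9+9+7+9 = 34; finish at 34 days.
Avionics is on the critical path; changing it to 11 makes that path 36 days.
That remains the longest chain; total 36 days.
Change in finish: 36 − 34 = +2 days.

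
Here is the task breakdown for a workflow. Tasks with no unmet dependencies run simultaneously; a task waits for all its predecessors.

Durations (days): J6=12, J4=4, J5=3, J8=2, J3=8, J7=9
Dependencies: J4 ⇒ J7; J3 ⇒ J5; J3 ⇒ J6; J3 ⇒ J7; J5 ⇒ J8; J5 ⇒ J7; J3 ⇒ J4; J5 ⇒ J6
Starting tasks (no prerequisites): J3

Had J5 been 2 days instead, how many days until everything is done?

Baseline: J3→J5→J6 = 8+3+12 = 23 → 23 days.
J5 is on the critical path; changing it to 2 makes that path 22 days.
The critical path is still J3→J5→J6; finish is now 22 days.

22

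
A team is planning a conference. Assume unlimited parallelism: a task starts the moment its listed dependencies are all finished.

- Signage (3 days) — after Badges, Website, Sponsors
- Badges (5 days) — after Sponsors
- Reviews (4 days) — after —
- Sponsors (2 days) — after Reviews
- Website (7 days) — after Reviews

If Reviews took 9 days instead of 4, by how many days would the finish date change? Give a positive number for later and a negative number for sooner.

As given, the longest chain is Reviews→Sponsors→Badges→Signage = 4+2+5+3 = 14, so the finish is 14 days.
Reviews lies on that path, so at 9 days the path becomes 19 days.
The critical path is still Reviews→Sponsors→Badges→Signage; finish is now 19 days.
Change in finish: 19 − 14 = +5 days.

5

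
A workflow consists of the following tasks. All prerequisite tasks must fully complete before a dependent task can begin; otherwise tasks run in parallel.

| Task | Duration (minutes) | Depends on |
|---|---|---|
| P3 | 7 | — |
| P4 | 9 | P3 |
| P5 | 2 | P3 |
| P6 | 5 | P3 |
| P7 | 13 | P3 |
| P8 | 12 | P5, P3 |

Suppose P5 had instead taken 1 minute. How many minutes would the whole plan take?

As given, the longest chain is P3→P5→P8 = 7+2+12 = 21, so the finish is 21 minutes.
P5 is on the critical path; changing it to 1 makes that path 20 minutes.
No other chain overtakes it, so the finish is 20 minutes.

20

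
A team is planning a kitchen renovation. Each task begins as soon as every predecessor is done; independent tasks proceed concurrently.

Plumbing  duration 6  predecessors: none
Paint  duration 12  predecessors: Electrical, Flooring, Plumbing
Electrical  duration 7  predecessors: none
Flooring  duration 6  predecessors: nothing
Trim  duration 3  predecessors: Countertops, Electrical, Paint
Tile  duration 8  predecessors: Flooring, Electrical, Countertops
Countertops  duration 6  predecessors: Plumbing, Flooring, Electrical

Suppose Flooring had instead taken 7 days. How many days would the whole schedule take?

As given, the longest chain is Electrical→Paint→Trim = 7+12+3 = 22, so the finish is 22 days.
Flooring is off the critical path — its longest chain is 21 days, giving 1 of slack.
No other chain overtakes it, so the finish is 22 days.

22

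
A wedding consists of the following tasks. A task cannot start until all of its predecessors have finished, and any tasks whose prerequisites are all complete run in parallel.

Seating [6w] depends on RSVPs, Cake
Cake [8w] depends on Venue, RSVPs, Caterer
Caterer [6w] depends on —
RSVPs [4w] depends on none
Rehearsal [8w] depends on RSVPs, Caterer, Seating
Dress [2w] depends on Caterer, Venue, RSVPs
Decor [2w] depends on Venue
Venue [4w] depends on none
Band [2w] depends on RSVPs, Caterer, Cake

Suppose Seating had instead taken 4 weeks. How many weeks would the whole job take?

26

Baseline: Caterer→Cake→Seating→Rehearsal = 6+8+6+8 = 28 → 28 weeks.
Seating is on the critical path; changing it to 4 makes that path 26 weeks.
The critical path is still Caterer→Cake→Seating→Rehearsal; finish is now 26 weeks.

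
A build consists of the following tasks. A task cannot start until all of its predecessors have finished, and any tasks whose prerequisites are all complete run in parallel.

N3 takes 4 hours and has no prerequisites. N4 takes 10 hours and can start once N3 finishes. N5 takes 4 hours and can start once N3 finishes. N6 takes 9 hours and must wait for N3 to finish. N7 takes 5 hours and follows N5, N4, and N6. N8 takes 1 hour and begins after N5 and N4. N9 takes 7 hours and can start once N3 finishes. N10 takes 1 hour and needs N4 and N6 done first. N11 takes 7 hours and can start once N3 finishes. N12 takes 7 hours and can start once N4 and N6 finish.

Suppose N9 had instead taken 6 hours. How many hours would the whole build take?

As given, the longest chain is N3→N4→N12 = 4+10+7 = 21, so the finish is 21 hours.
N9 has 10 hours of float (longest path through it is 11).
No other chain overtakes it, so the finish is 21 hours.

21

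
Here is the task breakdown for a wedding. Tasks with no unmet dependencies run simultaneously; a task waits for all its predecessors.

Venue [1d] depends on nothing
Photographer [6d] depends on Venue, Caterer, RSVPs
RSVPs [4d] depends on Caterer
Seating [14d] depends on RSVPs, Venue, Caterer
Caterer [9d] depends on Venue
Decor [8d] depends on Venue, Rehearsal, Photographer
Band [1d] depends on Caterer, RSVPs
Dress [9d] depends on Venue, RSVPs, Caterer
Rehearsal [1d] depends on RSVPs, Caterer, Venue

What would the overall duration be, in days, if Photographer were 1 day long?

28

The binding path is Venue→Caterer→RSVPs→Photographer→Decor = 1+9+4+6+8 = 28; finish at 28 days.
Since Photographer is critical, the -5 change carries straight to that chain (now 23 days).
Now Venue→Caterer→RSVPs→Seating = 1+9+4+14 = 28 is longest, so the finish becomes 28 days.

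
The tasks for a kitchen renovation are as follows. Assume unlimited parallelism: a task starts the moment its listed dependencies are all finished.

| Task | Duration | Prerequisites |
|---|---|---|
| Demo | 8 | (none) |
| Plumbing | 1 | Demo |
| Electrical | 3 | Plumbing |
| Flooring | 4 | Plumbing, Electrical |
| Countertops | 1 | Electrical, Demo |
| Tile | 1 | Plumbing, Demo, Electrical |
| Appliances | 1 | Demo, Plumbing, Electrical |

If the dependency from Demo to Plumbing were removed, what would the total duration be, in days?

With the dependency in place, Demo→Plumbing→Electrical→Flooring = 8+1+3+4 = 16 sets the finish at 16 days.
Without Demo→Plumbing, Plumbing's earliest start moves from 8 to 0.
After: Demo→Countertops = 8+1 = 9 → 9 days.

9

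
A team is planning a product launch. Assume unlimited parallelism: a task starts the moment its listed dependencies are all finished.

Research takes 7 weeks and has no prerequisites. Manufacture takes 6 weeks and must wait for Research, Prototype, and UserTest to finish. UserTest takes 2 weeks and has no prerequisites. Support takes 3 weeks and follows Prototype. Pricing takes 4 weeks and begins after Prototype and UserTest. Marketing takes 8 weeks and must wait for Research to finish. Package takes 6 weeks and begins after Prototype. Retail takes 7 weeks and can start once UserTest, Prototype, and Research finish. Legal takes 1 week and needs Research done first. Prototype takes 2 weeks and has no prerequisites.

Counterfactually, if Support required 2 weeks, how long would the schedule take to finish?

Actual critical path: Research→Marketing = 7+8 = 15 ⇒ 15 weeks.
The longest path through Support is only 5 weeks, so Support has float 10.
That remains the longest chain; total 15 weeks.

15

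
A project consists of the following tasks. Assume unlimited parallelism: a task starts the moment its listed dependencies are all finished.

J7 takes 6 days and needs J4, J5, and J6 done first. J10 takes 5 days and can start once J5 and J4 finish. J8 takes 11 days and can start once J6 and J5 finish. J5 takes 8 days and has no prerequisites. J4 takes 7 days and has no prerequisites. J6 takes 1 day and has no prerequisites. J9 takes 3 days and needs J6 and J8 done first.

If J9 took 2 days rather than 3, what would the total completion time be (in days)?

Baseline: J5→J8→J9 = 8+11+3 = 22 → 22 days.
J9 lies on that path, so at 2 days the path becomes 21 days.
No other chain overtakes it, so the finish is 21 days.

21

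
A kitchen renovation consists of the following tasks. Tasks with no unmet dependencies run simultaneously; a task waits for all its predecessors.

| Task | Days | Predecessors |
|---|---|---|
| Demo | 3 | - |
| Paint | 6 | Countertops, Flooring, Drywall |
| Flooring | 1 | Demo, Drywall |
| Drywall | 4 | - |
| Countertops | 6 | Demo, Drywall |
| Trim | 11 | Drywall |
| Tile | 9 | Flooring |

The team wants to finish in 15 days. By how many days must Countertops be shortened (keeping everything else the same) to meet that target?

1

Current finish: 16 days; target: 15.
Countertops is on every critical path, so each day cut from Countertops cuts the finish by one (this holds down to a finish of 15).
Need 16 − 15 = 1 day off Countertops → Countertops becomes 5 days, finish becomes 15.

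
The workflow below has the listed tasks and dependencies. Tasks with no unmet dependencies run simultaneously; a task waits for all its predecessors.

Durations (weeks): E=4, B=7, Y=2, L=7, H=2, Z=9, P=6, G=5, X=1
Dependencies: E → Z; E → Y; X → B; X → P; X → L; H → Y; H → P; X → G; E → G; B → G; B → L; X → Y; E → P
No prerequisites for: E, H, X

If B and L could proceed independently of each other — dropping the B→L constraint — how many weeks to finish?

Before: longest chain X→B→L = 1+7+7 = 15, finish 15.
Without B→L, L's earliest start moves from 8 to 1.
The longest chain is now E→Z = 4+9 = 13, so the project takes 13 weeks.

13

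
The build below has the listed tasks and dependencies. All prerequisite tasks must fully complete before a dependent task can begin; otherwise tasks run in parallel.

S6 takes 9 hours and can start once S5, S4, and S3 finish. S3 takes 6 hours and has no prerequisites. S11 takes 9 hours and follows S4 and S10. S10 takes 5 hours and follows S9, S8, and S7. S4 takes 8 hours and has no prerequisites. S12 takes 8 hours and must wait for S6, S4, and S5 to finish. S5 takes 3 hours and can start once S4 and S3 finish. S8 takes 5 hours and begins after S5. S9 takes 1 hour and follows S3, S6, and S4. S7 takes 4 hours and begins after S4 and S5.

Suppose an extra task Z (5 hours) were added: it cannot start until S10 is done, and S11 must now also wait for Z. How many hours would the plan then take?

Originally the plan takes 35 hours.
With Z inserted, S11 now waits for max(S4, S10, Z).
New critical path: S4→S5→S6→S9→S10→Z→S11 = 8+3+9+1+5+5+9 = 40 ⇒ 40 hours.

40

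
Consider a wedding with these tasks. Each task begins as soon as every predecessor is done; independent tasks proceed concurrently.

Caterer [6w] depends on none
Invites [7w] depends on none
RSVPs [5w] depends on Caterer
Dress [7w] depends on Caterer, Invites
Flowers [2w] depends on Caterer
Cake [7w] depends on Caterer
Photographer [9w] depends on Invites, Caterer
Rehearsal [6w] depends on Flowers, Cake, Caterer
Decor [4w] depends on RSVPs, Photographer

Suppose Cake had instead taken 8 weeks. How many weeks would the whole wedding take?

The binding path is Invites→Photographer→Decor = 7+9+4 = 20; finish at 20 weeks.
Cake is off the critical path — its longest chain is 19 weeks, giving 1 of slack.
The binding chain switches to Caterer→Cake→Rehearsal = 6+8+6 = 20; finish 20 weeks.

20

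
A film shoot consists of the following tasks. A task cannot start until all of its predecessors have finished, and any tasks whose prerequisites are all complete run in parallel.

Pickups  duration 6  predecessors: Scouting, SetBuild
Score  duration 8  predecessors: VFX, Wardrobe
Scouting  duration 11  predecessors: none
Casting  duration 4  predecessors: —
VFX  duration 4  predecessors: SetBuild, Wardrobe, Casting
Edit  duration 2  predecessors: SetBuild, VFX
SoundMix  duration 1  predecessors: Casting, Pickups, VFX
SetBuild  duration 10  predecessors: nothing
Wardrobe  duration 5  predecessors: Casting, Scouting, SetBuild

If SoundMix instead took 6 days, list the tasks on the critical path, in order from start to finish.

Actual critical path: Scouting→Wardrobe→VFX→Score = 11+5+4+8 = 28 ⇒ 28 days.
The longest path through SoundMix is only 21 days, so SoundMix has float 7.
No other chain overtakes it, so the finish is 28 days.

Scouting, Wardrobe, VFX, Score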